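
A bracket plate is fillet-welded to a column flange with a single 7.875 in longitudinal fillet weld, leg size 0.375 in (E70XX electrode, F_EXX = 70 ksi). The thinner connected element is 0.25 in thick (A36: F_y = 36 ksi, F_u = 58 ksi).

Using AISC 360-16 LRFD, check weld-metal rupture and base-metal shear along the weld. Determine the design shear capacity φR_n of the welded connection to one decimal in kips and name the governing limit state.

Weld metal: throat = 0.707×0.375 = 0.26513 in, L = 7.875 in. φR_n = 0.75 × 0.6 × 70 × 0.26513 × 7.875 = 65.8 kips.
Base metal shear (0.25 in plate): yield φR_n = 1.0×0.6×36×0.25×7.875 = 42.5 kips; rupture φR_n = 0.75×0.6×58×0.25×7.875 = 51.4 kips; take 42.5 kips (yield).
Governing: min(65.8, 42.5) = 42.5 kips → base-metal shear.

42.5 kips (base-metal shear governs)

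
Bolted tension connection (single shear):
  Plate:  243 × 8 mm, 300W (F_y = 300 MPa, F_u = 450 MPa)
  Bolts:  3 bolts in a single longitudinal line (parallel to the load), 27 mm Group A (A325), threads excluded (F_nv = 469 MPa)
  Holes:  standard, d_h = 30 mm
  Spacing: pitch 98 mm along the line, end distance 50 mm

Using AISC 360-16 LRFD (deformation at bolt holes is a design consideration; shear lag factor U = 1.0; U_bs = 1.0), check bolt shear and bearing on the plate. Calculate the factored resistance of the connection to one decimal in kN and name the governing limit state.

463.3 kN (bearing governs)

Bolt shear: A_b = π(27)²/4 = 572.56 mm². φR_n = 0.75 × 469 × 572.56 × 3 × 1 = 604.2 kN.
Bearing (8 mm plate, F_u = 450 MPa): end bolts L_c = 50 − 30/2 = 35, R_n = min(1.2×35×8×450, 2.4×27×8×450) = 151.2 kN/bolt; interior L_c = 98 − 30 = 68, R_n = 233.28 kN/bolt. φR_n = 0.75 × (1×151.2 + 2×233.28) = 463.3 kN.
Governing: min(604.2, 463.3) = 463.3 kN → bearing.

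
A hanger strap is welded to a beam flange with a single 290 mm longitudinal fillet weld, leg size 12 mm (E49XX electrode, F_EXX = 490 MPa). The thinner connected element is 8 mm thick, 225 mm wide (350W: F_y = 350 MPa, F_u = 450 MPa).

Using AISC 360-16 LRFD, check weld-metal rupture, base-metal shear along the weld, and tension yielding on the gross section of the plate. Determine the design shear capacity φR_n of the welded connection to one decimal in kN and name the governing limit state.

Weld metal: throat = 0.707×12 = 8.484 mm, L = 290 mm. φR_n = 0.75 × 0.6 × 490 × 8.484 × 290 = 542.5 kN.
Base metal shear (8 mm plate): yield φR_n = 1.0×0.6×350×8×290 = 487.2 kN; rupture φR_n = 0.75×0.6×450×8×290 = 469.8 kN; take 469.8 kN (rupture).
Tension yield (gross): A_g = 225×8 = 1800 mm². φR_n = 0.90 × 350 × 1800 = 567.0 kN.
Governing: min(542.5, 469.8, 567.0) = 469.8 kN → base-metal shear.

469.8 kN (base-metal shear governs)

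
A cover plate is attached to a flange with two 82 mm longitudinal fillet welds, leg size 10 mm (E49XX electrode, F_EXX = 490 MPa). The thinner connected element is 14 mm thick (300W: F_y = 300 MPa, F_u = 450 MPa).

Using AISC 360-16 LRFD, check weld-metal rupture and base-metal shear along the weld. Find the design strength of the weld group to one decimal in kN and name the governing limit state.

255.7 kN (weld metal governs)

Weld metal: throat = 0.707×10 = 7.07 mm, L = 2×82 = 164 mm. φR_n = 0.75 × 0.6 × 490 × 7.07 × 164 = 255.7 kN.
Base metal shear (14 mm plate): yield φR_n = 1.0×0.6×300×14×164 = 413.3 kN; rupture φR_n = 0.75×0.6×450×14×164 = 464.9 kN; take 413.3 kN (yield).
Governing: min(255.7, 413.3) = 255.7 kN → weld metal.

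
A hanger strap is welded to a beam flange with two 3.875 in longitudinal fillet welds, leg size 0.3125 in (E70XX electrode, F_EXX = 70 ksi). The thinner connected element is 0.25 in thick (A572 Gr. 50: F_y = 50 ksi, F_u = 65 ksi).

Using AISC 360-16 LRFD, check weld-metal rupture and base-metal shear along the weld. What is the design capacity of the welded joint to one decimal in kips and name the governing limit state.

Weld metal: throat = 0.707×0.3125 = 0.22094 in, L = 2×3.875 = 7.75 in. φR_n = 0.75 × 0.6 × 70 × 0.22094 × 7.75 = 53.9 kips.
Base metal shear (0.25 in plate): yield φR_n = 1.0×0.6×50×0.25×7.75 = 58.1 kips; rupture φR_n = 0.75×0.6×65×0.25×7.75 = 56.7 kips; take 56.7 kips (rupture).
Governing: min(53.9, 56.7) = 53.9 kips → weld metal.

53.9 kips (weld metal governs)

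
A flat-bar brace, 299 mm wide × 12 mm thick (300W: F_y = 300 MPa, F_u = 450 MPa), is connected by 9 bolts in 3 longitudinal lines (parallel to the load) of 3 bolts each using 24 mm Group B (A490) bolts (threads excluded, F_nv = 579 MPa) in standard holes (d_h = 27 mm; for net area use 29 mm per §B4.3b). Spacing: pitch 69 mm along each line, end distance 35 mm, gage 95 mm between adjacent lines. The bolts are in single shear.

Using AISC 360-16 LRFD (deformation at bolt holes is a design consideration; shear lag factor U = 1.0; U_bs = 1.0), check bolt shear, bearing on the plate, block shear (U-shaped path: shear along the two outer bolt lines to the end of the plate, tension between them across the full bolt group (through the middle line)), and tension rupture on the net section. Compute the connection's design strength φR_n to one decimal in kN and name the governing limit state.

858.6 kN (net-section rupture governs)

Bolt shear: A_b = π(24)²/4 = 452.39 mm². φR_n = 0.75 × 579 × 452.39 × 9 × 1 = 1768.1 kN.
Bearing (12 mm plate, F_u = 450 MPa): end bolts L_c = 35 − 27/2 = 21.5, R_n = min(1.2×21.5×12×450, 2.4×24×12×450) = 139.32 kN/bolt; interior L_c = 69 − 27 = 42, R_n = 272.16 kN/bolt. φR_n = 0.75 × (3×139.32 + 6×272.16) = 1538.2 kN.
Block shear: shear path 2×[35+2×69] = 2×173 mm, A_gv = 4152, A_nv = 2×(173 − 2.5×29)×12 = 2412 mm²; tension across gage: (190 − 2×29)×12 = 1584 mm². R_n = min(0.6×450×2412, 0.6×300×4152) + 1.0×450×1584 = min(651.24, 747.36) + 712.8 = 1364 kN. φR_n = 0.75 × 1364 = 1023.0 kN.
Tension rupture (net): A_n = (299 − 3×29)×12 = 2544 mm² (U = 1.0, A_e = A_n). φR_n = 0.75 × 450 × 2544 = 858.6 kN.
Governing: min(1768.1, 1538.2, 1023.0, 858.6) = 858.6 kN → net-section rupture.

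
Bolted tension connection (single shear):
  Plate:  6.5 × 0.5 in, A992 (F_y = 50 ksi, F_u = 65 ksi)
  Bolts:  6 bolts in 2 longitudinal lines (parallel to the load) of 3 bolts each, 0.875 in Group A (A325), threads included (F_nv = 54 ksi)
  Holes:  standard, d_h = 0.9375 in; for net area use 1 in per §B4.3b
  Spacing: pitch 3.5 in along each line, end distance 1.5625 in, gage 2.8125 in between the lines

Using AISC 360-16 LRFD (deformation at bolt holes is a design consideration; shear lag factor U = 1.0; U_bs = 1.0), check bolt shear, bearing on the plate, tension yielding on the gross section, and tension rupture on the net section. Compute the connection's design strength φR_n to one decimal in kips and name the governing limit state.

109.7 kips (net-section rupture governs)

Bolt shear: A_b = π(0.875)²/4 = 0.60132 in². φR_n = 0.75 × 54 × 0.60132 × 6 × 1 = 146.1 kips.
Bearing (0.5 in plate, F_u = 65 ksi): end bolts L_c = 1.5625 − 0.9375/2 = 1.09375, R_n = min(1.2×1.09375×0.5×65, 2.4×0.875×0.5×65) = 42.656 kips/bolt; interior L_c = 3.5 − 0.9375 = 2.5625, R_n = 68.25 kips/bolt. φR_n = 0.75 × (2×42.656 + 4×68.25) = 268.7 kips.
Tension yield (gross): A_g = 6.5×0.5 = 3.25 in². φR_n = 0.90 × 50 × 3.25 = 146.3 kips.
Tension rupture (net): A_n = (6.5 − 2×1)×0.5 = 2.25 in² (U = 1.0, A_e = A_n). φR_n = 0.75 × 65 × 2.25 = 109.7 kips.
Governing: min(146.1, 268.7, 146.3, 109.7) = 109.7 kips → net-section rupture.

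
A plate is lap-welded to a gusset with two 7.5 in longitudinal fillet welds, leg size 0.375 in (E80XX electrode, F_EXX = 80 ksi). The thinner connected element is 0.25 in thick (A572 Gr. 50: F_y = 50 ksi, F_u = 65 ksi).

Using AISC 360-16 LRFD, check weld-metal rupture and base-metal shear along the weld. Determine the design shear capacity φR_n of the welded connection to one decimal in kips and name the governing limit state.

Weld metal: throat = 0.707×0.375 = 0.26513 in, L = 2×7.5 = 15 in. φR_n = 0.75 × 0.6 × 80 × 0.26513 × 15 = 143.2 kips.
Base metal shear (0.25 in plate): yield φR_n = 1.0×0.6×50×0.25×15 = 112.5 kips; rupture φR_n = 0.75×0.6×65×0.25×15 = 109.7 kips; take 109.7 kips (rupture).
Governing: min(143.2, 109.7) = 109.7 kips → base-metal shear.

109.7 kips (base-metal shear governs)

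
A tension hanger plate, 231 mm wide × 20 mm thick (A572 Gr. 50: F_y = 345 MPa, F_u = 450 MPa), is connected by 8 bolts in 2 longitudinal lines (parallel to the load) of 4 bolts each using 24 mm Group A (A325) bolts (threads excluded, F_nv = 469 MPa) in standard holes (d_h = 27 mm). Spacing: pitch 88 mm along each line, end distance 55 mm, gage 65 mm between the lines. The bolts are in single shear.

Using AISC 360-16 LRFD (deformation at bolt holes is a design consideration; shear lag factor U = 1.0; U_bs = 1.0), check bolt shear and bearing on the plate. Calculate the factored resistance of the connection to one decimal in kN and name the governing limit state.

Bolt shear: A_b = π(24)²/4 = 452.39 mm². φR_n = 0.75 × 469 × 452.39 × 8 × 1 = 1273.0 kN.
Bearing (20 mm plate, F_u = 450 MPa): end bolts L_c = 55 − 27/2 = 41.5, R_n = min(1.2×41.5×20×450, 2.4×24×20×450) = 448.2 kN/bolt; interior L_c = 88 − 27 = 61, R_n = 518.4 kN/bolt. φR_n = 0.75 × (2×448.2 + 6×518.4) = 3005.1 kN.
Governing: min(1273.0, 3005.1) = 1273.0 kN → bolt shear.

1273.0 kN (bolt shear governs)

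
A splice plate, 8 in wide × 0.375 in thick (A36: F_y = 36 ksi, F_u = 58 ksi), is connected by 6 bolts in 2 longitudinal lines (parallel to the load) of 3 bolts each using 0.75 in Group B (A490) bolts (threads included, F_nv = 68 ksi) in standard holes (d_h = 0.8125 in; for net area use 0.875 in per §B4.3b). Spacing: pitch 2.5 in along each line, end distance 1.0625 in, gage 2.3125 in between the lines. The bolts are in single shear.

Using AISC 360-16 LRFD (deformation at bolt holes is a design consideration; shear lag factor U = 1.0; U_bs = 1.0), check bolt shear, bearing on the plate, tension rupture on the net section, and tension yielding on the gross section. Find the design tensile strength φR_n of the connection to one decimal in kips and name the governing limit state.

97.2 kips (gross-section yield governs)

Bolt shear: A_b = π(0.75)²/4 = 0.44179 in². φR_n = 0.75 × 68 × 0.44179 × 6 × 1 = 135.2 kips.
Bearing (0.375 in plate, F_u = 58 ksi): end bolts L_c = 1.0625 − 0.8125/2 = 0.65625, R_n = min(1.2×0.65625×0.375×58, 2.4×0.75×0.375×58) = 17.128 kips/bolt; interior L_c = 2.5 − 0.8125 = 1.6875, R_n = 39.15 kips/bolt. φR_n = 0.75 × (2×17.128 + 4×39.15) = 143.1 kips.
Tension rupture (net): A_n = (8 − 2×0.875)×0.375 = 2.3438 in² (U = 1.0, A_e = A_n). φR_n = 0.75 × 58 × 2.3438 = 102.0 kips.
Tension yield (gross): A_g = 8×0.375 = 3 in². φR_n = 0.90 × 36 × 3 = 97.2 kips.
Governing: min(135.2, 143.1, 102.0, 97.2) = 97.2 kips → gross-section yield.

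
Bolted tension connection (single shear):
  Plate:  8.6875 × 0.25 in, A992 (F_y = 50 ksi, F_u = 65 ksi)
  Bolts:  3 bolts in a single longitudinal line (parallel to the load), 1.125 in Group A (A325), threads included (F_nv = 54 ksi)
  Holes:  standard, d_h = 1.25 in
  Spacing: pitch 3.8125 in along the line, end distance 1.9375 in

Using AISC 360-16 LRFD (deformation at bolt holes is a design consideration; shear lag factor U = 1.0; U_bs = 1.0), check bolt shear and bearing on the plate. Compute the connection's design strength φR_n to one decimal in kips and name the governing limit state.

Bolt shear: A_b = π(1.125)²/4 = 0.99402 in². φR_n = 0.75 × 54 × 0.99402 × 3 × 1 = 120.8 kips.
Bearing (0.25 in plate, F_u = 65 ksi): end bolts L_c = 1.9375 − 1.25/2 = 1.3125, R_n = min(1.2×1.3125×0.25×65, 2.4×1.125×0.25×65) = 25.594 kips/bolt; interior L_c = 3.8125 − 1.25 = 2.5625, R_n = 43.875 kips/bolt. φR_n = 0.75 × (1×25.594 + 2×43.875) = 85.0 kips.
Governing: min(120.8, 85.0) = 85.0 kips → bearing.

85.0 kips (bearing governs)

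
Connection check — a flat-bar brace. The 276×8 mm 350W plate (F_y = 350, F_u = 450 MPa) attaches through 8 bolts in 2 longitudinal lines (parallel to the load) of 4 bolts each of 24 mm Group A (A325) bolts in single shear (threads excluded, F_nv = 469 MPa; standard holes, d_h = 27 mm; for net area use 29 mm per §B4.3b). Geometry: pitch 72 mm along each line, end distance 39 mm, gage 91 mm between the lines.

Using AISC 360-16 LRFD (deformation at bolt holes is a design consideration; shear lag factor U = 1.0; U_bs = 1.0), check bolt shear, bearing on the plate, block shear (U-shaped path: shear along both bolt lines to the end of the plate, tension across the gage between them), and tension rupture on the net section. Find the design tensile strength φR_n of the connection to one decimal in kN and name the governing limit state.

588.6 kN (net-section rupture governs)

Bolt shear: A_b = π(24)²/4 = 452.39 mm². φR_n = 0.75 × 469 × 452.39 × 8 × 1 = 1273.0 kN.
Bearing (8 mm plate, F_u = 450 MPa): end bolts L_c = 39 − 27/2 = 25.5, R_n = min(1.2×25.5×8×450, 2.4×24×8×450) = 110.16 kN/bolt; interior L_c = 72 − 27 = 45, R_n = 194.4 kN/bolt. φR_n = 0.75 × (2×110.16 + 6×194.4) = 1040.0 kN.
Block shear: shear path 2×[39+3×72] = 2×255 mm, A_gv = 4080, A_nv = 2×(255 − 3.5×29)×8 = 2456 mm²; tension across gage: (91 − 1×29)×8 = 496 mm². R_n = min(0.6×450×2456, 0.6×350×4080) + 1.0×450×496 = min(663.12, 856.8) + 223.2 = 886.32 kN. φR_n = 0.75 × 886.32 = 664.7 kN.
Tension rupture (net): A_n = (276 − 2×29)×8 = 1744 mm² (U = 1.0, A_e = A_n). φR_n = 0.75 × 450 × 1744 = 588.6 kN.
Governing: min(1273.0, 1040.0, 664.7, 588.6) = 588.6 kN → net-section rupture.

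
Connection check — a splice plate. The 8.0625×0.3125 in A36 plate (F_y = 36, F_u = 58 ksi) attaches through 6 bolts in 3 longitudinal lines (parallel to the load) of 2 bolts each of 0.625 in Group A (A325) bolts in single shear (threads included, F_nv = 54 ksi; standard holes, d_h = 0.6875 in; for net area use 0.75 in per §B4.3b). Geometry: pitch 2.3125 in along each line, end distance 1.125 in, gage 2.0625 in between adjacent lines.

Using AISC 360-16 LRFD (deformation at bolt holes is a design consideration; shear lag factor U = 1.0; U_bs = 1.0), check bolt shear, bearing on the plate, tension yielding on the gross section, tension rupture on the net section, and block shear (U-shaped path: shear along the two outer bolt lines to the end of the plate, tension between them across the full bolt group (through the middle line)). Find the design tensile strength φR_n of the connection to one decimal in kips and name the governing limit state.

Bolt shear: A_b = π(0.625)²/4 = 0.3068 in². φR_n = 0.75 × 54 × 0.3068 × 6 × 1 = 74.6 kips.
Bearing (0.3125 in plate, F_u = 58 ksi): end bolts L_c = 1.125 − 0.6875/2 = 0.78125, R_n = min(1.2×0.78125×0.3125×58, 2.4×0.625×0.3125×58) = 16.992 kips/bolt; interior L_c = 2.3125 − 0.6875 = 1.625, R_n = 27.188 kips/bolt. φR_n = 0.75 × (3×16.992 + 3×27.188) = 99.4 kips.
Tension yield (gross): A_g = 8.0625×0.3125 = 2.5195 in². φR_n = 0.90 × 36 × 2.5195 = 81.6 kips.
Tension rupture (net): A_n = (8.0625 − 3×0.75)×0.3125 = 1.8164 in² (U = 1.0, A_e = A_n). φR_n = 0.75 × 58 × 1.8164 = 79.0 kips.
Block shear: shear path 2×[1.125+1×2.3125] = 2×3.4375 in, A_gv = 2.1484, A_nv = 2×(3.4375 − 1.5×0.75)×0.3125 = 1.4453 in²; tension across gage: (4.125 − 2×0.75)×0.3125 = 0.82031 in². R_n = min(0.6×58×1.4453, 0.6×36×2.1484) + 1.0×58×0.82031 = min(50.296, 46.405) + 47.578 = 93.983 kips. φR_n = 0.75 × 93.983 = 70.5 kips.
Governing: min(74.6, 99.4, 81.6, 79.0, 70.5) = 70.5 kips → block shear.

70.5 kips (block shear governs)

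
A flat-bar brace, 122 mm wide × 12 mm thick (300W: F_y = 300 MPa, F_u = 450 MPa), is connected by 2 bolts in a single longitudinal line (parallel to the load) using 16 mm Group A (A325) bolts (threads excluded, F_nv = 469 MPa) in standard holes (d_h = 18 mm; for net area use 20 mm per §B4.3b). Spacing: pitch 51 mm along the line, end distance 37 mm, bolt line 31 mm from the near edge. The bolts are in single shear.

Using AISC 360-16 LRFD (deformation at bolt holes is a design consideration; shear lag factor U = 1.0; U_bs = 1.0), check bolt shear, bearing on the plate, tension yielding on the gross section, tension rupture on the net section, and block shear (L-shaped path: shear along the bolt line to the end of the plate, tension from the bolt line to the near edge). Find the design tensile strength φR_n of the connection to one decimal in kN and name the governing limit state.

Bolt shear: A_b = π(16)²/4 = 201.06 mm². φR_n = 0.75 × 469 × 201.06 × 2 × 1 = 141.4 kN.
Bearing (12 mm plate, F_u = 450 MPa): end bolts L_c = 37 − 18/2 = 28, R_n = min(1.2×28×12×450, 2.4×16×12×450) = 181.44 kN/bolt; interior L_c = 51 − 18 = 33, R_n = 207.36 kN/bolt. φR_n = 0.75 × (1×181.44 + 1×207.36) = 291.6 kN.
Tension yield (gross): A_g = 122×12 = 1464 mm². φR_n = 0.90 × 300 × 1464 = 395.3 kN.
Tension rupture (net): A_n = (122 − 1×20)×12 = 1224 mm² (U = 1.0, A_e = A_n). φR_n = 0.75 × 450 × 1224 = 413.1 kN.
Block shear: shear path 1×[37+1×51] = 1×88 mm, A_gv = 1056, A_nv = 1×(88 − 1.5×20)×12 = 696 mm²; tension to near edge: (31 − 0.5×20)×12 = 252 mm². R_n = min(0.6×450×696, 0.6×300×1056) + 1.0×450×252 = min(187.92, 190.08) + 113.4 = 301.32 kN. φR_n = 0.75 × 301.32 = 226.0 kN.
Governing: min(141.4, 291.6, 395.3, 413.1, 226.0) = 141.4 kN → bolt shear.

141.4 kN (bolt shear governs)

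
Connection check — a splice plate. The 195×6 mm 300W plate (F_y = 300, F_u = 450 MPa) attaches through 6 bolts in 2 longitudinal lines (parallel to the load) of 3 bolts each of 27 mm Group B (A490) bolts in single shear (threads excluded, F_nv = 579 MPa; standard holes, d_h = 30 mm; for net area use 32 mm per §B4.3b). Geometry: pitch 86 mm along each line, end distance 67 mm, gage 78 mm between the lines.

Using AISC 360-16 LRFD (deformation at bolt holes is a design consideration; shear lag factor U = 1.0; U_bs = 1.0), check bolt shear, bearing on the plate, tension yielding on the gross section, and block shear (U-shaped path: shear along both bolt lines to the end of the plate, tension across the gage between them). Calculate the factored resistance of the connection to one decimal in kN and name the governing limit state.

Bolt shear: A_b = π(27)²/4 = 572.56 mm². φR_n = 0.75 × 579 × 572.56 × 6 × 1 = 1491.8 kN.
Bearing (6 mm plate, F_u = 450 MPa): end bolts L_c = 67 − 30/2 = 52, R_n = min(1.2×52×6×450, 2.4×27×6×450) = 168.48 kN/bolt; interior L_c = 86 − 30 = 56, R_n = 174.96 kN/bolt. φR_n = 0.75 × (2×168.48 + 4×174.96) = 777.6 kN.
Tension yield (gross): A_g = 195×6 = 1170 mm². φR_n = 0.90 × 300 × 1170 = 315.9 kN.
Block shear: shear path 2×[67+2×86] = 2×239 mm, A_gv = 2868, A_nv = 2×(239 − 2.5×32)×6 = 1908 mm²; tension across gage: (78 − 1×32)×6 = 276 mm². R_n = min(0.6×450×1908, 0.6×300×2868) + 1.0×450×276 = min(515.16, 516.24) + 124.2 = 639.36 kN. φR_n = 0.75 × 639.36 = 479.5 kN.
Governing: min(1491.8, 777.6, 315.9, 479.5) = 315.9 kN → gross-section yield.

315.9 kN (gross-section yield governs)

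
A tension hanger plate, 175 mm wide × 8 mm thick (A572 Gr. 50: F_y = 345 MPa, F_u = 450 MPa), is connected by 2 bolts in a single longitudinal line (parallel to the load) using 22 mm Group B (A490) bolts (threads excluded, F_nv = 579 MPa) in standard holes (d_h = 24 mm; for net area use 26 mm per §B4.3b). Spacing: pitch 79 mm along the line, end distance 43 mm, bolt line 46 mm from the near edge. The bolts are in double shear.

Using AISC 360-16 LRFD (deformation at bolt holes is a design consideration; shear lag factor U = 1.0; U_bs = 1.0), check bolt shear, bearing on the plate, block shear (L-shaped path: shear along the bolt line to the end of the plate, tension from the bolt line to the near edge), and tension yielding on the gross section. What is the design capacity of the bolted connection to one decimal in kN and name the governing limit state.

Bolt shear: A_b = π(22)²/4 = 380.13 mm². φR_n = 0.75 × 579 × 380.13 × 2 × 2 = 660.3 kN.
Bearing (8 mm plate, F_u = 450 MPa): end bolts L_c = 43 − 24/2 = 31, R_n = min(1.2×31×8×450, 2.4×22×8×450) = 133.92 kN/bolt; interior L_c = 79 − 24 = 55, R_n = 190.08 kN/bolt. φR_n = 0.75 × (1×133.92 + 1×190.08) = 243.0 kN.
Block shear: shear path 1×[43+1×79] = 1×122 mm, A_gv = 976, A_nv = 1×(122 − 1.5×26)×8 = 664 mm²; tension to near edge: (46 − 0.5×26)×8 = 264 mm². R_n = min(0.6×450×664, 0.6×345×976) + 1.0×450×264 = min(179.28, 202.03) + 118.8 = 298.08 kN. φR_n = 0.75 × 298.08 = 223.6 kN.
Tension yield (gross): A_g = 175×8 = 1400 mm². φR_n = 0.90 × 345 × 1400 = 434.7 kN.
Governing: min(660.3, 243.0, 223.6, 434.7) = 223.6 kN → block shear.

223.6 kN (block shear governs)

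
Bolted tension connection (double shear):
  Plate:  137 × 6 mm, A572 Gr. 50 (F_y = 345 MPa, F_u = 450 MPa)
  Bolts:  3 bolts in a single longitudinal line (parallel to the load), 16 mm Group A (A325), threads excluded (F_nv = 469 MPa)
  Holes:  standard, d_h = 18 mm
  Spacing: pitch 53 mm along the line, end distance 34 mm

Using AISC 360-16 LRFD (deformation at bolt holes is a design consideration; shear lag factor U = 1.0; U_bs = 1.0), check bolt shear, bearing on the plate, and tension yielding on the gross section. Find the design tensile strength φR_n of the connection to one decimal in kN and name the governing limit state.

Bolt shear: A_b = π(16)²/4 = 201.06 mm². φR_n = 0.75 × 469 × 201.06 × 3 × 2 = 424.3 kN.
Bearing (6 mm plate, F_u = 450 MPa): end bolts L_c = 34 − 18/2 = 25, R_n = min(1.2×25×6×450, 2.4×16×6×450) = 81 kN/bolt; interior L_c = 53 − 18 = 35, R_n = 103.68 kN/bolt. φR_n = 0.75 × (1×81 + 2×103.68) = 216.3 kN.
Tension yield (gross): A_g = 137×6 = 822 mm². φR_n = 0.90 × 345 × 822 = 255.2 kN.
Governing: min(424.3, 216.3, 255.2) = 216.3 kN → bearing.

216.3 kN (bearing governs)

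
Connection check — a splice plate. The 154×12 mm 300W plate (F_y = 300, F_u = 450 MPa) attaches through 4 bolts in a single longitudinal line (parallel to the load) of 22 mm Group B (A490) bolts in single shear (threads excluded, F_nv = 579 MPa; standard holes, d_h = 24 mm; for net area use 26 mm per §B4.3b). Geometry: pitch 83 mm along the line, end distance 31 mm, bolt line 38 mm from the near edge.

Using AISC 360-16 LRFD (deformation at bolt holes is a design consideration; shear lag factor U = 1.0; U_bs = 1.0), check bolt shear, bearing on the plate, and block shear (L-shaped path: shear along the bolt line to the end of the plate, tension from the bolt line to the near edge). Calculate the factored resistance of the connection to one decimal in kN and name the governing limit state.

Bolt shear: A_b = π(22)²/4 = 380.13 mm². φR_n = 0.75 × 579 × 380.13 × 4 × 1 = 660.3 kN.
Bearing (12 mm plate, F_u = 450 MPa): end bolts L_c = 31 − 24/2 = 19, R_n = min(1.2×19×12×450, 2.4×22×12×450) = 123.12 kN/bolt; interior L_c = 83 − 24 = 59, R_n = 285.12 kN/bolt. φR_n = 0.75 × (1×123.12 + 3×285.12) = 733.9 kN.
Block shear: shear path 1×[31+3×83] = 1×280 mm, A_gv = 3360, A_nv = 1×(280 − 3.5×26)×12 = 2268 mm²; tension to near edge: (38 − 0.5×26)×12 = 300 mm². R_n = min(0.6×450×2268, 0.6×300×3360) + 1.0×450×300 = min(612.36, 604.8) + 135 = 739.8 kN. φR_n = 0.75 × 739.8 = 554.9 kN.
Governing: min(660.3, 733.9, 554.9) = 554.9 kN → block shear.

554.9 kN (block shear governs)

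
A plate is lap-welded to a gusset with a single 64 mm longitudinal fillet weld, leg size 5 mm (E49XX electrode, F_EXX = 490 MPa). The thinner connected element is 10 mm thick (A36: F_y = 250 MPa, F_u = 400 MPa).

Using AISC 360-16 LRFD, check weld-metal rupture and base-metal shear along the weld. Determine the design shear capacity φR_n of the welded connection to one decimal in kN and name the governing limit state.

Weld metal: throat = 0.707×5 = 3.535 mm, L = 64 mm. φR_n = 0.75 × 0.6 × 490 × 3.535 × 64 = 49.9 kN.
Base metal shear (10 mm plate): yield φR_n = 1.0×0.6×250×10×64 = 96.0 kN; rupture φR_n = 0.75×0.6×400×10×64 = 115.2 kN; take 96.0 kN (yield).
Governing: min(49.9, 96.0) = 49.9 kN → weld metal.

49.9 kN (weld metal governs)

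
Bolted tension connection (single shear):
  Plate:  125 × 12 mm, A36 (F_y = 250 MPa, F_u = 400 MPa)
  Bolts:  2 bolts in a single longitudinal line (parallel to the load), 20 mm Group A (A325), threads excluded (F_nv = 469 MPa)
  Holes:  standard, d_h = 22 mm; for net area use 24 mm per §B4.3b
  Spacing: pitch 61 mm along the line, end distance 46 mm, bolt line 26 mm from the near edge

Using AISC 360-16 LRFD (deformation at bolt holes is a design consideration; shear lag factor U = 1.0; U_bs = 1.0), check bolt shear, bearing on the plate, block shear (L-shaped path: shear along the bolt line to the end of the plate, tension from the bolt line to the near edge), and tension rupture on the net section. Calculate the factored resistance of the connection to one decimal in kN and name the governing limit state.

Bolt shear: A_b = π(20)²/4 = 314.16 mm². φR_n = 0.75 × 469 × 314.16 × 2 × 1 = 221.0 kN.
Bearing (12 mm plate, F_u = 400 MPa): end bolts L_c = 46 − 22/2 = 35, R_n = min(1.2×35×12×400, 2.4×20×12×400) = 201.6 kN/bolt; interior L_c = 61 − 22 = 39, R_n = 224.64 kN/bolt. φR_n = 0.75 × (1×201.6 + 1×224.64) = 319.7 kN.
Block shear: shear path 1×[46+1×61] = 1×107 mm, A_gv = 1284, A_nv = 1×(107 − 1.5×24)×12 = 852 mm²; tension to near edge: (26 − 0.5×24)×12 = 168 mm². R_n = min(0.6×400×852, 0.6×250×1284) + 1.0×400×168 = min(204.48, 192.6) + 67.2 = 259.8 kN. φR_n = 0.75 × 259.8 = 194.9 kN.
Tension rupture (net): A_n = (125 − 1×24)×12 = 1212 mm² (U = 1.0, A_e = A_n). φR_n = 0.75 × 400 × 1212 = 363.6 kN.
Governing: min(221.0, 319.7, 194.9, 363.6) = 194.9 kN → block shear.

194.9 kN (block shear governs)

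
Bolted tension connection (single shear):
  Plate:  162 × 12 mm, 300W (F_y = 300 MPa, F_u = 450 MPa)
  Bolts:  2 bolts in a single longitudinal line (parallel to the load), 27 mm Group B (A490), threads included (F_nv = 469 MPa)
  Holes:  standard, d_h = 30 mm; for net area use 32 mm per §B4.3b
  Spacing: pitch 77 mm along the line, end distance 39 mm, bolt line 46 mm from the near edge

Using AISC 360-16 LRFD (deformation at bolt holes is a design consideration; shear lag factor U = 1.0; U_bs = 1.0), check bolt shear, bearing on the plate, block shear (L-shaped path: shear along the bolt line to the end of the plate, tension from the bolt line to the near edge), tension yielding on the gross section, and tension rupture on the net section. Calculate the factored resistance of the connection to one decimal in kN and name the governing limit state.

Bolt shear: A_b = π(27)²/4 = 572.56 mm². φR_n = 0.75 × 469 × 572.56 × 2 × 1 = 402.8 kN.
Bearing (12 mm plate, F_u = 450 MPa): end bolts L_c = 39 − 30/2 = 24, R_n = min(1.2×24×12×450, 2.4×27×12×450) = 155.52 kN/bolt; interior L_c = 77 − 30 = 47, R_n = 304.56 kN/bolt. φR_n = 0.75 × (1×155.52 + 1×304.56) = 345.1 kN.
Block shear: shear path 1×[39+1×77] = 1×116 mm, A_gv = 1392, A_nv = 1×(116 − 1.5×32)×12 = 816 mm²; tension to near edge: (46 − 0.5×32)×12 = 360 mm². R_n = min(0.6×450×816, 0.6×300×1392) + 1.0×450×360 = min(220.32, 250.56) + 162 = 382.32 kN. φR_n = 0.75 × 382.32 = 286.7 kN.
Tension yield (gross): A_g = 162×12 = 1944 mm². φR_n = 0.90 × 300 × 1944 = 524.9 kN.
Tension rupture (net): A_n = (162 − 1×32)×12 = 1560 mm² (U = 1.0, A_e = A_n). φR_n = 0.75 × 450 × 1560 = 526.5 kN.
Governing: min(402.8, 345.1, 286.7, 524.9, 526.5) = 286.7 kN → block shear.

286.7 kN (block shear governs)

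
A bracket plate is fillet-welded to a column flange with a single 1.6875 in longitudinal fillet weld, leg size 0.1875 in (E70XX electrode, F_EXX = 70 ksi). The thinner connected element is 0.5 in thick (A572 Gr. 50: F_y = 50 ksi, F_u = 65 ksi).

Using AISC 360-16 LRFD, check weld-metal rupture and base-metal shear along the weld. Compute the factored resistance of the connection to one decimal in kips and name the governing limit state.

Weld metal: throat = 0.707×0.1875 = 0.13256 in, L = 1.6875 in. φR_n = 0.75 × 0.6 × 70 × 0.13256 × 1.6875 = 7.0 kips.
Base metal shear (0.5 in plate): yield φR_n = 1.0×0.6×50×0.5×1.6875 = 25.3 kips; rupture φR_n = 0.75×0.6×65×0.5×1.6875 = 24.7 kips; take 24.7 kips (rupture).
Governing: min(7.0, 24.7) = 7.0 kips → weld metal.

7.0 kips (weld metal governs)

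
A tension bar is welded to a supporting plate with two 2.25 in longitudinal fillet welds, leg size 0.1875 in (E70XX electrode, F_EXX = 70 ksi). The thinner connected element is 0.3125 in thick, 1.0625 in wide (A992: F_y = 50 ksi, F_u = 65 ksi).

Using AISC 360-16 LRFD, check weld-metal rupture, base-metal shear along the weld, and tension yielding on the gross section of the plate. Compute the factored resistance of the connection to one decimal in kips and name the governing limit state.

14.9 kips (gross-section yield governs)

Weld metal: throat = 0.707×0.1875 = 0.13256 in, L = 2×2.25 = 4.5 in. φR_n = 0.75 × 0.6 × 70 × 0.13256 × 4.5 = 18.8 kips.
Base metal shear (0.3125 in plate): yield φR_n = 1.0×0.6×50×0.3125×4.5 = 42.2 kips; rupture φR_n = 0.75×0.6×65×0.3125×4.5 = 41.1 kips; take 41.1 kips (rupture).
Tension yield (gross): A_g = 1.0625×0.3125 = 0.33203 in². φR_n = 0.90 × 50 × 0.33203 = 14.9 kips.
Governing: min(18.8, 41.1, 14.9) = 14.9 kips → gross-section yield.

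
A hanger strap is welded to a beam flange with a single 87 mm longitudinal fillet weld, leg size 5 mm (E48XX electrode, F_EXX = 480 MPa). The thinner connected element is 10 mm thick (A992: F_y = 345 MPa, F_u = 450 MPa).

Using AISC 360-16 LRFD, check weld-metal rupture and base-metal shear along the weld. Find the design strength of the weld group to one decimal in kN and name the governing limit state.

66.4 kN (weld metal governs)

Weld metal: throat = 0.707×5 = 3.535 mm, L = 87 mm. φR_n = 0.75 × 0.6 × 480 × 3.535 × 87 = 66.4 kN.
Base metal shear (10 mm plate): yield φR_n = 1.0×0.6×345×10×87 = 180.1 kN; rupture φR_n = 0.75×0.6×450×10×87 = 176.2 kN; take 176.2 kN (rupture).
Governing: min(66.4, 176.2) = 66.4 kN → weld metal.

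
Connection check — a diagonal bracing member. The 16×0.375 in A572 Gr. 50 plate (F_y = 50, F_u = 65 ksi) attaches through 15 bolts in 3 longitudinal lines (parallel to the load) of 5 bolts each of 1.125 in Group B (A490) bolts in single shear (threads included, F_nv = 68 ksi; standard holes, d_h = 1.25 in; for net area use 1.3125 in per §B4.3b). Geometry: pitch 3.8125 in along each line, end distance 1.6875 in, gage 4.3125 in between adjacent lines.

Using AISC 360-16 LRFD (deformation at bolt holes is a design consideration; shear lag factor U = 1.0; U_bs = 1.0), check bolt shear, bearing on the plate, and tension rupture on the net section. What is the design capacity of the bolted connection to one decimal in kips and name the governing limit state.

220.5 kips (net-section rupture governs)

Bolt shear: A_b = π(1.125)²/4 = 0.99402 in². φR_n = 0.75 × 68 × 0.99402 × 15 × 1 = 760.4 kips.
Bearing (0.375 in plate, F_u = 65 ksi): end bolts L_c = 1.6875 − 1.25/2 = 1.0625, R_n = min(1.2×1.0625×0.375×65, 2.4×1.125×0.375×65) = 31.078 kips/bolt; interior L_c = 3.8125 − 1.25 = 2.5625, R_n = 65.813 kips/bolt. φR_n = 0.75 × (3×31.078 + 12×65.813) = 662.2 kips.
Tension rupture (net): A_n = (16 − 3×1.3125)×0.375 = 4.5234 in² (U = 1.0, A_e = A_n). φR_n = 0.75 × 65 × 4.5234 = 220.5 kips.
Governing: min(760.4, 662.2, 220.5) = 220.5 kips → net-section rupture.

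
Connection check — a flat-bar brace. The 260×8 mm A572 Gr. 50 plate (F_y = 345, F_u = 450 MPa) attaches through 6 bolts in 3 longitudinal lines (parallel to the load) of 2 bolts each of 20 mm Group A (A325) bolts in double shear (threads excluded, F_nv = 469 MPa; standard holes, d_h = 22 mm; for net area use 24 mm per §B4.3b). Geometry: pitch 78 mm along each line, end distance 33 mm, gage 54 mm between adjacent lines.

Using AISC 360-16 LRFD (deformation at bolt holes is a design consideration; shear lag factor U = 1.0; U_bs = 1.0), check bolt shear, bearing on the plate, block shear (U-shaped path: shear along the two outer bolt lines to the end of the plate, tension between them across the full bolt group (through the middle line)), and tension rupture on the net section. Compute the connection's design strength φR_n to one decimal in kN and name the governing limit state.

Bolt shear: A_b = π(20)²/4 = 314.16 mm². φR_n = 0.75 × 469 × 314.16 × 6 × 2 = 1326.1 kN.
Bearing (8 mm plate, F_u = 450 MPa): end bolts L_c = 33 − 22/2 = 22, R_n = min(1.2×22×8×450, 2.4×20×8×450) = 95.04 kN/bolt; interior L_c = 78 − 22 = 56, R_n = 172.8 kN/bolt. φR_n = 0.75 × (3×95.04 + 3×172.8) = 602.6 kN.
Block shear: shear path 2×[33+1×78] = 2×111 mm, A_gv = 1776, A_nv = 2×(111 − 1.5×24)×8 = 1200 mm²; tension across gage: (108 − 2×24)×8 = 480 mm². R_n = min(0.6×450×1200, 0.6×345×1776) + 1.0×450×480 = min(324, 367.63) + 216 = 540 kN. φR_n = 0.75 × 540 = 405.0 kN.
Tension rupture (net): A_n = (260 − 3×24)×8 = 1504 mm² (U = 1.0, A_e = A_n). φR_n = 0.75 × 450 × 1504 = 507.6 kN.
Governing: min(1326.1, 602.6, 405.0, 507.6) = 405.0 kN → block shear.

405.0 kN (block shear governs)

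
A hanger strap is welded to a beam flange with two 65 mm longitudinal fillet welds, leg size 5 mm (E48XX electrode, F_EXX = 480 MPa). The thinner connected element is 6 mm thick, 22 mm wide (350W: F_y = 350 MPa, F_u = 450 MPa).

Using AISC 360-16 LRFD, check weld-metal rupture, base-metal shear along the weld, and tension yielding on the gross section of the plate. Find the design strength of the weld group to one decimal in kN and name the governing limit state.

Weld metal: throat = 0.707×5 = 3.535 mm, L = 2×65 = 130 mm. φR_n = 0.75 × 0.6 × 480 × 3.535 × 130 = 99.3 kN.
Base metal shear (6 mm plate): yield φR_n = 1.0×0.6×350×6×130 = 163.8 kN; rupture φR_n = 0.75×0.6×450×6×130 = 158.0 kN; take 158.0 kN (rupture).
Tension yield (gross): A_g = 22×6 = 132 mm². φR_n = 0.90 × 350 × 132 = 41.6 kN.
Governing: min(99.3, 158.0, 41.6) = 41.6 kN → gross-section yield.

41.6 kN (gross-section yield governs)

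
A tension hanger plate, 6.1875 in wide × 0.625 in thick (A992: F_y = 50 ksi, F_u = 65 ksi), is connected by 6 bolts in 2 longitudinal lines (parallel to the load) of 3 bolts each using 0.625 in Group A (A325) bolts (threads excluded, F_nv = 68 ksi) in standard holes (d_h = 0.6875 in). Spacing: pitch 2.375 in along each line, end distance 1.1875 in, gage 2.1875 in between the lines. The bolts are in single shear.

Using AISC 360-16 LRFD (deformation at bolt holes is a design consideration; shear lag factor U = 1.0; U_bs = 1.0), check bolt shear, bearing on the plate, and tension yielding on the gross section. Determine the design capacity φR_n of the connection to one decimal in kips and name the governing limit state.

93.9 kips (bolt shear governs)

Bolt shear: A_b = π(0.625)²/4 = 0.3068 in². φR_n = 0.75 × 68 × 0.3068 × 6 × 1 = 93.9 kips.
Bearing (0.625 in plate, F_u = 65 ksi): end bolts L_c = 1.1875 − 0.6875/2 = 0.84375, R_n = min(1.2×0.84375×0.625×65, 2.4×0.625×0.625×65) = 41.133 kips/bolt; interior L_c = 2.375 − 0.6875 = 1.6875, R_n = 60.938 kips/bolt. φR_n = 0.75 × (2×41.133 + 4×60.938) = 244.5 kips.
Tension yield (gross): A_g = 6.1875×0.625 = 3.8672 in². φR_n = 0.90 × 50 × 3.8672 = 174.0 kips.
Governing: min(93.9, 244.5, 174.0) = 93.9 kips → bolt shear.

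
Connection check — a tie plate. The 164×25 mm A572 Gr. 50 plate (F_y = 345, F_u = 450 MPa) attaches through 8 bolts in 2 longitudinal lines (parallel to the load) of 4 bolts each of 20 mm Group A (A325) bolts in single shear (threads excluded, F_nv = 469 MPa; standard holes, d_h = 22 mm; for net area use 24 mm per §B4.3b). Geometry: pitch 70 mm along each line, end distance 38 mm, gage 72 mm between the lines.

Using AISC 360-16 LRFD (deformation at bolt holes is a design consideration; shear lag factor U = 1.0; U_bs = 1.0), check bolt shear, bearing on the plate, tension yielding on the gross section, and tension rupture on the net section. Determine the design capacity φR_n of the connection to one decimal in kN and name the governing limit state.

884.0 kN (bolt shear governs)

Bolt shear: A_b = π(20)²/4 = 314.16 mm². φR_n = 0.75 × 469 × 314.16 × 8 × 1 = 884.0 kN.
Bearing (25 mm plate, F_u = 450 MPa): end bolts L_c = 38 − 22/2 = 27, R_n = min(1.2×27×25×450, 2.4×20×25×450) = 364.5 kN/bolt; interior L_c = 70 − 22 = 48, R_n = 540 kN/bolt. φR_n = 0.75 × (2×364.5 + 6×540) = 2976.8 kN.
Tension yield (gross): A_g = 164×25 = 4100 mm². φR_n = 0.90 × 345 × 4100 = 1273.1 kN.
Tension rupture (net): A_n = (164 − 2×24)×25 = 2900 mm² (U = 1.0, A_e = A_n). φR_n = 0.75 × 450 × 2900 = 978.8 kN.
Governing: min(884.0, 2976.8, 1273.1, 978.8) = 884.0 kN → bolt shear.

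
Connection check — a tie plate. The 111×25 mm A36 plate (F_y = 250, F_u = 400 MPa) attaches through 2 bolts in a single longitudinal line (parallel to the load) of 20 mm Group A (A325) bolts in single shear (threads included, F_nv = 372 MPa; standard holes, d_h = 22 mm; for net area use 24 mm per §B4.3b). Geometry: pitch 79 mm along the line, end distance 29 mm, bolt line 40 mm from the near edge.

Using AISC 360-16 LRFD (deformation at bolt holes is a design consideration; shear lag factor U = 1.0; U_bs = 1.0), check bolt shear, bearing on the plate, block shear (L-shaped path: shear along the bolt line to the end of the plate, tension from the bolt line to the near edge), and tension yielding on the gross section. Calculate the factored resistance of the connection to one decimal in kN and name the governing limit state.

175.3 kN (bolt shear governs)

Bolt shear: A_b = π(20)²/4 = 314.16 mm². φR_n = 0.75 × 372 × 314.16 × 2 × 1 = 175.3 kN.
Bearing (25 mm plate, F_u = 400 MPa): end bolts L_c = 29 − 22/2 = 18, R_n = min(1.2×18×25×400, 2.4×20×25×400) = 216 kN/bolt; interior L_c = 79 − 22 = 57, R_n = 480 kN/bolt. φR_n = 0.75 × (1×216 + 1×480) = 522.0 kN.
Block shear: shear path 1×[29+1×79] = 1×108 mm, A_gv = 2700, A_nv = 1×(108 − 1.5×24)×25 = 1800 mm²; tension to near edge: (40 − 0.5×24)×25 = 700 mm². R_n = min(0.6×400×1800, 0.6×250×2700) + 1.0×400×700 = min(432, 405) + 280 = 685 kN. φR_n = 0.75 × 685 = 513.8 kN.
Tension yield (gross): A_g = 111×25 = 2775 mm². φR_n = 0.90 × 250 × 2775 = 624.4 kN.
Governing: min(175.3, 522.0, 513.8, 624.4) = 175.3 kN → bolt shear.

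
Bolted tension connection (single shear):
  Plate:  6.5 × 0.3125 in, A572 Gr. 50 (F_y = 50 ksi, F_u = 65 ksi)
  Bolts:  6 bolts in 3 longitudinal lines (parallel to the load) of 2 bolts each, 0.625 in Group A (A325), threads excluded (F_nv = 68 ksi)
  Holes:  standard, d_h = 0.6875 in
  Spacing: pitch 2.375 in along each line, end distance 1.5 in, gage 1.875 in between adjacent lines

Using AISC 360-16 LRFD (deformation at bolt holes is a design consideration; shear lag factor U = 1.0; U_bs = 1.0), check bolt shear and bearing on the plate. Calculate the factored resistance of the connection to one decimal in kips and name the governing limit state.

Bolt shear: A_b = π(0.625)²/4 = 0.3068 in². φR_n = 0.75 × 68 × 0.3068 × 6 × 1 = 93.9 kips.
Bearing (0.3125 in plate, F_u = 65 ksi): end bolts L_c = 1.5 − 0.6875/2 = 1.15625, R_n = min(1.2×1.15625×0.3125×65, 2.4×0.625×0.3125×65) = 28.184 kips/bolt; interior L_c = 2.375 − 0.6875 = 1.6875, R_n = 30.469 kips/bolt. φR_n = 0.75 × (3×28.184 + 3×30.469) = 132.0 kips.
Governing: min(93.9, 132.0) = 93.9 kips → bolt shear.

93.9 kips (bolt shear governs)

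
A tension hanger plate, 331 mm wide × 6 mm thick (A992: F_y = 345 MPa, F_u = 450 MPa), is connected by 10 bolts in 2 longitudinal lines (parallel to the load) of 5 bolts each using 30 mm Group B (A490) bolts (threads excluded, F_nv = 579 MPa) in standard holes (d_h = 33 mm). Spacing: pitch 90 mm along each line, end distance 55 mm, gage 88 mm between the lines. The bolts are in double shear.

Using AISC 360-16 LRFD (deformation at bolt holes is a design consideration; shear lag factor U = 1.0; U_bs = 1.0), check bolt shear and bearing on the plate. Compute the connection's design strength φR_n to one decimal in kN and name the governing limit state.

Bolt shear: A_b = π(30)²/4 = 706.86 mm². φR_n = 0.75 × 579 × 706.86 × 10 × 2 = 6139.1 kN.
Bearing (6 mm plate, F_u = 450 MPa): end bolts L_c = 55 − 33/2 = 38.5, R_n = min(1.2×38.5×6×450, 2.4×30×6×450) = 124.74 kN/bolt; interior L_c = 90 − 33 = 57, R_n = 184.68 kN/bolt. φR_n = 0.75 × (2×124.74 + 8×184.68) = 1295.2 kN.
Governing: min(6139.1, 1295.2) = 1295.2 kN → bearing.

1295.2 kN (bearing governs)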